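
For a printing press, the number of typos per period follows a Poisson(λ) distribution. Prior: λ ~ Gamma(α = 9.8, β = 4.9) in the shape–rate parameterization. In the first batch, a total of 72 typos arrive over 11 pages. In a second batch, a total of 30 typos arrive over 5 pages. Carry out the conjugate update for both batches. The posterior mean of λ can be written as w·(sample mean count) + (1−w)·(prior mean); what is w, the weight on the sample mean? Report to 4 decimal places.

0.7656

With a Gamma(shape α, rate β) prior, the Poisson likelihood is conjugate: the posterior is Gamma(α + ΣXᵢ, β + n).
Total number of pages: n = 11 + 5 = 16.
Posterior mean = (α₀+S)/(β₀+n) = [n/(β₀+n)]·(S/n) + [β₀/(β₀+n)]·(α₀/β₀), so only n and β₀ enter the weight.
Weight on data w = n/(β₀+n) = 16/(4.9+16) = 16/20.9 = 0.7656.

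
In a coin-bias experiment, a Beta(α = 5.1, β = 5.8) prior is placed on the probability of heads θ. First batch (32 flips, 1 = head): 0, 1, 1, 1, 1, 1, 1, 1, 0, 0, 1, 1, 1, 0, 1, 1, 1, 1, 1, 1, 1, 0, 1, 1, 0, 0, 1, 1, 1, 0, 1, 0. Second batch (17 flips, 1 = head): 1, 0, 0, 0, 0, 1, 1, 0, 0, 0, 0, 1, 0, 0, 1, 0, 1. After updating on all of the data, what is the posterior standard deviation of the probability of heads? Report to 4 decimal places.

0.0635

The Beta prior is conjugate to a Binomial/Bernoulli likelihood; the update adds successes to α and failures to β.
After batch 1: Beta(5.1+23, 5.8+9) = Beta(28.1, 14.8).
After batch 2: Beta(28.1+6, 14.8+11) = Beta(34.1, 25.8).
Var = αβ/((α+β)²(α+β+1)) = 34.1·25.8/(59.9²·60.9) = 0.00402627; SD = √0.00402627 = 0.0635.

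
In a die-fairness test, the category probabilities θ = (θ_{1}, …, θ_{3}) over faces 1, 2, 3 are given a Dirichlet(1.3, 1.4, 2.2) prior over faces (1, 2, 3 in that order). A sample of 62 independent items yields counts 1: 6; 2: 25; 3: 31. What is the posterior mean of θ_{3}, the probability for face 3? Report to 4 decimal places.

The Dirichlet prior is conjugate to the Multinomial likelihood: each posterior αⱼ = prior αⱼ + observed count nⱼ.
Posterior concentration: (7.3, 26.4, 33.2), total = 66.9.
E[θ_{3}|data] = α_{3}/Σα = 33.2/66.9 = 0.4963.

0.4963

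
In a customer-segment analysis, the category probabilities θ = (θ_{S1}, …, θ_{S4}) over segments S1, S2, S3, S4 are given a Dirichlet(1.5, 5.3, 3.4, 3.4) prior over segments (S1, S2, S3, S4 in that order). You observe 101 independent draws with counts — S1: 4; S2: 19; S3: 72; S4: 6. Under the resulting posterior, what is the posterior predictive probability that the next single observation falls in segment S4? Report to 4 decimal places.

0.0820

The Dirichlet prior is conjugate to the Multinomial likelihood: each posterior αⱼ = prior αⱼ + observed count nⱼ.
Posterior concentration: (5.5, 24.3, 75.4, 9.4), total = 114.6.
P(next = S4 | data) = α_{S4}/Σα = 0.0820.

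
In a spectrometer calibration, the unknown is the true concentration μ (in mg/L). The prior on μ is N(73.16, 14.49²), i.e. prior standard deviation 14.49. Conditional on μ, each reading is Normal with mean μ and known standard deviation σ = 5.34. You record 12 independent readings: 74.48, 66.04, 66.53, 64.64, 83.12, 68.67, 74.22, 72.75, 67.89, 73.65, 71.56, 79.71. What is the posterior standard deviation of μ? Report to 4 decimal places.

1.5329

For Normal data with known variance σ², a Normal(μ₀, σ₀²) prior on μ is conjugate. Posterior precision = 1/σ₀² + n/σ²; posterior mean is the precision-weighted average of μ₀ and x̄.
σ₀² = 14.49² = 209.9601, σ² = 5.34² = 28.5156; σ² + n·σ₀² = 28.5156 + 12·209.9601 = 2548.0368.
Posterior precision = 1/σ₀² + n/σ² = 1/209.9601 + 12/28.5156 = (σ² + n·σ₀²)/(σ₀²σ²) = 2548.0368/(209.9601·28.5156); posterior variance σₙ² = σ₀²σ²/(σ² + n·σ₀²) = 209.9601·28.5156/2548.0368 = 2.349706.
Posterior SD = √σₙ² = √(209.9601·28.5156/2548.0368) = 1.5329.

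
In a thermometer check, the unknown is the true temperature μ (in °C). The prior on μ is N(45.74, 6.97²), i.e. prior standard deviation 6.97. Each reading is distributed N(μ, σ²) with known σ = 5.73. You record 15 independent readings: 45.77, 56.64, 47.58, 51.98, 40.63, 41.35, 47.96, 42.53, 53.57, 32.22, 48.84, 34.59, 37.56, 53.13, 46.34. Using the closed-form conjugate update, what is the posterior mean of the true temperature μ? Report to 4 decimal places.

45.3949

For Normal data with known variance σ², a Normal(μ₀, σ₀²) prior on μ is conjugate. Posterior precision = 1/σ₀² + n/σ²; posterior mean is the precision-weighted average of μ₀ and x̄.
Σxᵢ = 45.77 + 56.64 + 47.58 + 51.98 + 40.63 + 41.35 + 47.96 + 42.53 + 53.57 + 32.22 + 48.84 + 34.59 + 37.56 + 53.13 + 46.34 = 680.69, so n·x̄ = 680.69.
σ₀² = 6.97² = 48.5809, σ² = 5.73² = 32.8329; σ² + n·σ₀² = 32.8329 + 15·48.5809 = 761.5464.
Posterior mean = (μ₀/σ₀² + n·x̄/σ²)/(1/σ₀² + n/σ²) = (σ²·μ₀ + σ₀²·n·x̄)/(σ² + n·σ₀²) = (32.8329·45.74 + 48.5809·680.69)/761.5464 = 34570.309667/761.5464 = 45.3949.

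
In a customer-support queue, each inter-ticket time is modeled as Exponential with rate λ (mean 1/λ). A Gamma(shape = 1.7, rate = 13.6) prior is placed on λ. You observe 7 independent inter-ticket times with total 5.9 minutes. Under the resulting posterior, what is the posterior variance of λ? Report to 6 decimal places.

With a Gamma(shape α, rate β) prior on the exponential rate λ, the posterior after n observations with total T = Σxᵢ is Gamma(α+n, β+T).
Posterior: Gamma(1.7+7, 13.6+5.9) = Gamma(8.7, 19.5).
Var = α/β² = 0.022880.

0.022880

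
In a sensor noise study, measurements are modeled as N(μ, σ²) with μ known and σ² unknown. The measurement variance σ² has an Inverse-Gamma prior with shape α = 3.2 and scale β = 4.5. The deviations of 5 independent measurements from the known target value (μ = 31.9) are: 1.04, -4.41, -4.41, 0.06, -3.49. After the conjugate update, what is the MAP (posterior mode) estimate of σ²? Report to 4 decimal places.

4.5643

With known mean μ and an Inverse-Gamma(α, β) prior on σ², the Normal likelihood is conjugate: posterior is Inv-Gamma(α + n/2, β + Σ(xᵢ−μ)²/2).
Σ(xᵢ−μ)² = (1.04)² + (-4.41)² + (-4.41)² + (0.06)² + (-3.49)² = 52.1615.
Posterior: Inv-Gamma(3.2 + 5/2, 4.5 + 52.1615/2) = Inv-Gamma(5.70, 30.58075).
Mode = β/(α+1) = 30.58075/6.70 = 4.5643.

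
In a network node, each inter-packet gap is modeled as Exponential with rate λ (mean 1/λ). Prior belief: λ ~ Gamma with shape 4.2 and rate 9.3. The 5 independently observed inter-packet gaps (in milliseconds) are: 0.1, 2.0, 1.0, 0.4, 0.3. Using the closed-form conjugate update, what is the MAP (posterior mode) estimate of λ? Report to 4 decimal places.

With a Gamma(shape α, rate β) prior on the exponential rate λ, the posterior after n observations with total T = Σxᵢ is Gamma(α+n, β+T).
Sum of observations T = 3.8 milliseconds; n = 5.
Posterior: Gamma(4.2+5, 9.3+3.8) = Gamma(9.2, 13.1).
Mode = (α−1)/β = 0.6260.

0.6260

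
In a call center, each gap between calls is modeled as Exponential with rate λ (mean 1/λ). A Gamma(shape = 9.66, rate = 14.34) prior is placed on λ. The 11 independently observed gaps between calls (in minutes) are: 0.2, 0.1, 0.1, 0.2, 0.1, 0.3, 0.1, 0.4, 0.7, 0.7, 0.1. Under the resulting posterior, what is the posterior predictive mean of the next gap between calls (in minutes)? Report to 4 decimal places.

With a Gamma(shape α, rate β) prior on the exponential rate λ, the posterior after n observations with total T = Σxᵢ is Gamma(α+n, β+T).
Sum of observations T = 3.0 minutes; n = 11.
Posterior: Gamma(9.66+11, 14.34+3.0) = Gamma(20.66, 17.34).
The predictive distribution for the next observation is Lomax; its mean is β/(α−1) = 17.34/19.66 = 0.8820.

0.8820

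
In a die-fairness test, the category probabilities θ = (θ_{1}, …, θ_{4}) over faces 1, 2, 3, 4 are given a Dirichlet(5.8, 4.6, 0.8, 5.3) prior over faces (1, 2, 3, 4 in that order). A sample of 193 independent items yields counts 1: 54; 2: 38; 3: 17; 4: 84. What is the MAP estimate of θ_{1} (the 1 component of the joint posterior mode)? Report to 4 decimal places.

0.2861

The Dirichlet prior is conjugate to the Multinomial likelihood: each posterior αⱼ = prior αⱼ + observed count nⱼ.
Posterior concentration: (59.8, 42.6, 17.8, 89.3), total = 209.5.
Joint mode component: (α_{1}−1)/(Σα−K) = 58.8/205.5 = 0.2861.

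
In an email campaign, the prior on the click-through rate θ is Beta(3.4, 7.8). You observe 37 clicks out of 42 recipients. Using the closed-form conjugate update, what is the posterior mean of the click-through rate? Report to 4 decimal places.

The Beta prior is conjugate to a Binomial/Bernoulli likelihood; the update adds successes to α and failures to β.
Posterior: Beta(α+k, β+n−k) = Beta(3.4+37, 7.8+5) = Beta(40.4, 12.8).
Posterior mean = α/(α+β) = 40.4/53.2 = 0.7594.

0.7594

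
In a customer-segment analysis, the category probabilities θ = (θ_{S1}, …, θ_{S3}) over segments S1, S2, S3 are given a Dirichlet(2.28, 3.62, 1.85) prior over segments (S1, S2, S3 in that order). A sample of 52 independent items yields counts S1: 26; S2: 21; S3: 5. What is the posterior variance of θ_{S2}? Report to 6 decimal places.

0.003988

The Dirichlet prior is conjugate to the Multinomial likelihood: each posterior αⱼ = prior αⱼ + observed count nⱼ.
Posterior concentration: (28.28, 24.62, 6.85), total = 59.75.
Var[θ_j] = α_j(Σα−α_j)/((Σα)²(Σα+1)) = 24.62·35.13/(59.75²·60.75) = 0.003988.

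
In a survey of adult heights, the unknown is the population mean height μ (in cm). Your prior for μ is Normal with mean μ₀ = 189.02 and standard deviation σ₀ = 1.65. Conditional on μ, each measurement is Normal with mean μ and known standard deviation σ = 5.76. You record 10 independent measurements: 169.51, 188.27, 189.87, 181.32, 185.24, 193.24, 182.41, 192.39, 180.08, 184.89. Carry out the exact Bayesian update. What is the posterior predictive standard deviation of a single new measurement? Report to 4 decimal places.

5.8884

For Normal data with known variance σ², a Normal(μ₀, σ₀²) prior on μ is conjugate. Posterior precision = 1/σ₀² + n/σ²; posterior mean is the precision-weighted average of μ₀ and x̄.
σ₀² = 1.65² = 2.7225, σ² = 5.76² = 33.1776; σ² + n·σ₀² = 33.1776 + 10·2.7225 = 60.4026.
Posterior precision = 1/σ₀² + n/σ² = 1/2.7225 + 10/33.1776 = (σ² + n·σ₀²)/(σ₀²σ²) = 60.4026/(2.7225·33.1776); posterior variance σₙ² = σ₀²σ²/(σ² + n·σ₀²) = 2.7225·33.1776/60.4026 = 1.495399.
Predictive variance for one new observation = σₙ² + σ² = 2.7225·33.1776/60.4026 + 33.1776 = σ²·(σ₀² + 60.4026)/60.4026 = 33.1776·63.1251/60.4026 = 34.672999; SD = √(33.1776·63.1251/60.4026) = 5.8884.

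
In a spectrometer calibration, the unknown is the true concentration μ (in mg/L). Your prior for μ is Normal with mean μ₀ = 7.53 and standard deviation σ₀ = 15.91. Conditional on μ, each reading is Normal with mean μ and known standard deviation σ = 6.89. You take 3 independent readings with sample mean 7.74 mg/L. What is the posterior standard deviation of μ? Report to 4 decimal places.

For Normal data with known variance σ², a Normal(μ₀, σ₀²) prior on μ is conjugate. Posterior precision = 1/σ₀² + n/σ²; posterior mean is the precision-weighted average of μ₀ and x̄.
σ₀² = 15.91² = 253.1281, σ² = 6.89² = 47.4721; σ² + n·σ₀² = 47.4721 + 3·253.1281 = 806.8564.
Posterior precision = 1/σ₀² + n/σ² = 1/253.1281 + 3/47.4721 = (σ² + n·σ₀²)/(σ₀²σ²) = 806.8564/(253.1281·47.4721); posterior variance σₙ² = σ₀²σ²/(σ² + n·σ₀²) = 253.1281·47.4721/806.8564 = 14.893013.
Posterior SD = √σₙ² = √(253.1281·47.4721/806.8564) = 3.8591.

3.8591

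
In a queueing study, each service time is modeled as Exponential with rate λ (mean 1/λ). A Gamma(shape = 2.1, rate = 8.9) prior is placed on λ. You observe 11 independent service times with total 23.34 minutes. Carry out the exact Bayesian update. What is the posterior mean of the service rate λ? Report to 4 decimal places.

0.4063

With a Gamma(shape α, rate β) prior on the exponential rate λ, the posterior after n observations with total T = Σxᵢ is Gamma(α+n, β+T).
Posterior: Gamma(2.1+11, 8.9+23.34) = Gamma(13.1, 32.24).
Posterior mean of λ = α/β = 13.1/32.24 = 0.4063.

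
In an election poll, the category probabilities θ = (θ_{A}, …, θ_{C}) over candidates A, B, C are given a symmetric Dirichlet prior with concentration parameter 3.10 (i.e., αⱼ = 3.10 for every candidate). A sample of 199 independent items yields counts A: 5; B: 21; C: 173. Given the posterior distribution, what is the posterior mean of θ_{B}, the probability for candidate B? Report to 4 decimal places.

0.1157

The Dirichlet prior is conjugate to the Multinomial likelihood: each posterior αⱼ = prior αⱼ + observed count nⱼ.
Posterior concentration: (8.10, 24.10, 176.10), total = 208.30.
E[θ_{B}|data] = α_{B}/Σα = 24.10/208.30 = 0.1157.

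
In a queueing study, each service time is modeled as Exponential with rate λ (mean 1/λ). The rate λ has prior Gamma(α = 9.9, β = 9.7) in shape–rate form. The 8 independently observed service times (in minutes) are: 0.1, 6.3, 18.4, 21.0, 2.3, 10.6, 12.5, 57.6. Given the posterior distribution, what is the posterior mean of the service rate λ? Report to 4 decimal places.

With a Gamma(shape α, rate β) prior on the exponential rate λ, the posterior after n observations with total T = Σxᵢ is Gamma(α+n, β+T).
Sum of observations T = 128.8 minutes; n = 8.
Posterior: Gamma(9.9+8, 9.7+128.8) = Gamma(17.9, 138.5).
Posterior mean of λ = α/β = 17.9/138.5 = 0.1292.

0.1292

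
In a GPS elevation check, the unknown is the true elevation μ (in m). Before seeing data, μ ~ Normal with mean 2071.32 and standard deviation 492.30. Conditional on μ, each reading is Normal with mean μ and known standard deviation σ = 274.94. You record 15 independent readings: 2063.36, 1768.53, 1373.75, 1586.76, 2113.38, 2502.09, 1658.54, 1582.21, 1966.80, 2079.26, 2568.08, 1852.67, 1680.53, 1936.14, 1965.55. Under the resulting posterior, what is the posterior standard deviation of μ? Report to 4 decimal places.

For Normal data with known variance σ², a Normal(μ₀, σ₀²) prior on μ is conjugate. Posterior precision = 1/σ₀² + n/σ²; posterior mean is the precision-weighted average of μ₀ and x̄.
σ₀² = 492.30² = 242359.29, σ² = 274.94² = 75592.0036; σ² + n·σ₀² = 75592.0036 + 15·242359.29 = 3710981.3536.
Posterior precision = 1/σ₀² + n/σ² = 1/242359.29 + 15/75592.0036 = (σ² + n·σ₀²)/(σ₀²σ²) = 3710981.3536/(242359.29·75592.0036); posterior variance σₙ² = σ₀²σ²/(σ² + n·σ₀²) = 242359.29·75592.0036/3710981.3536 = 4936.813898.
Posterior SD = √σₙ² = √(242359.29·75592.0036/3710981.3536) = 70.2625.

70.2625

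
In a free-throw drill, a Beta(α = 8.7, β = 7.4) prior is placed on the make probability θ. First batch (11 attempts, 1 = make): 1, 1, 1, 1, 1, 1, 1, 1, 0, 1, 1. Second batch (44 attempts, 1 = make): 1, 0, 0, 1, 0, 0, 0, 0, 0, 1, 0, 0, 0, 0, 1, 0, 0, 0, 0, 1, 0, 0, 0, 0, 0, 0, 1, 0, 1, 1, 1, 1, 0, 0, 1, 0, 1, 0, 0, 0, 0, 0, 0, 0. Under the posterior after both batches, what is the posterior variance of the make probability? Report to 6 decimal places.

The Beta prior is conjugate to a Binomial/Bernoulli likelihood; the update adds successes to α and failures to β.
After batch 1: Beta(8.7+10, 7.4+1) = Beta(18.7, 8.4).
After batch 2: Beta(18.7+12, 8.4+32) = Beta(30.7, 40.4).
Var = αβ/((α+β)²(α+β+1)) = 30.7·40.4/(71.1²·72.1) = 0.003403.

0.003403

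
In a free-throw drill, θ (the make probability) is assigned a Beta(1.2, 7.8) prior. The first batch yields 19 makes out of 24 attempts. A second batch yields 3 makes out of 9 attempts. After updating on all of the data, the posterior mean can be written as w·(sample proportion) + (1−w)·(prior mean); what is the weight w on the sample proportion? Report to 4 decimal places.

The Beta prior is conjugate to a Binomial/Bernoulli likelihood; the update adds successes to α and failures to β.
Total number of attempts: n = 24 + 9 = 33.
Posterior mean = (α₀+k)/(α₀+β₀+n) = [n/(α₀+β₀+n)]·(k/n) + [(α₀+β₀)/(α₀+β₀+n)]·α₀/(α₀+β₀), so only n and the prior enter the weight.
The weight on the data is w = n/(α₀+β₀+n) = 33/(1.2+7.8+33) = 33/42.0 = 0.7857.

0.7857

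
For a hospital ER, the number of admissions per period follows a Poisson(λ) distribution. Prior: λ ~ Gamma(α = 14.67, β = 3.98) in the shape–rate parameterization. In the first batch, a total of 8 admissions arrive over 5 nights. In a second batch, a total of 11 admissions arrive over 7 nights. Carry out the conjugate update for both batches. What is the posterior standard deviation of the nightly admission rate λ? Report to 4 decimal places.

With a Gamma(shape α, rate β) prior, the Poisson likelihood is conjugate: the posterior is Gamma(α + ΣXᵢ, β + n).
After batch 1: Gamma(α+S, β+n) = Gamma(14.67+8, 3.98+5) = Gamma(22.67, 8.98).
After batch 2: Gamma(α+S, β+n) = Gamma(22.67+11, 8.98+7) = Gamma(33.67, 15.98).
SD = √α/β = √33.67/15.98 = 0.3631.

0.3631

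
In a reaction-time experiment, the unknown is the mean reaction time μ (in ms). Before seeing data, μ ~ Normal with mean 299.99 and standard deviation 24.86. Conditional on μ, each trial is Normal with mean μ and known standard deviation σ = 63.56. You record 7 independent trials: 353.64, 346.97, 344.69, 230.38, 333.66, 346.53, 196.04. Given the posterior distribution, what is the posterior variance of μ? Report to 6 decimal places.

298.436271

For Normal data with known variance σ², a Normal(μ₀, σ₀²) prior on μ is conjugate. Posterior precision = 1/σ₀² + n/σ²; posterior mean is the precision-weighted average of μ₀ and x̄.
σ₀² = 24.86² = 618.0196, σ² = 63.56² = 4039.8736; σ² + n·σ₀² = 4039.8736 + 7·618.0196 = 8366.0108.
Posterior precision = 1/σ₀² + n/σ² = 1/618.0196 + 7/4039.8736 = (σ² + n·σ₀²)/(σ₀²σ²) = 8366.0108/(618.0196·4039.8736); posterior variance σₙ² = σ₀²σ²/(σ² + n·σ₀²) = 618.0196·4039.8736/8366.0108 = 298.436271.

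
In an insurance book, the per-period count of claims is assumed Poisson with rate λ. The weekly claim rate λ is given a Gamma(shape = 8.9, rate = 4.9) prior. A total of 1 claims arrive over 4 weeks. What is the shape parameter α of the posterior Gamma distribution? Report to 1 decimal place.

With a Gamma(shape α, rate β) prior, the Poisson likelihood is conjugate: the posterior is Gamma(α + ΣXᵢ, β + n).
Posterior: Gamma(α+S, β+n) = Gamma(8.9+1, 4.9+4) = Gamma(9.9, 8.9).
Posterior α = 9.9.

9.9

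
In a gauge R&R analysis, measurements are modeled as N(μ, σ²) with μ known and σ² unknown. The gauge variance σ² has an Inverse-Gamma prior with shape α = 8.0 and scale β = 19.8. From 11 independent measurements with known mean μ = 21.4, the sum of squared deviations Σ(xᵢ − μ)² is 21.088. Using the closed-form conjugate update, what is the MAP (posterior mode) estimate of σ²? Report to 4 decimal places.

With known mean μ and an Inverse-Gamma(α, β) prior on σ², the Normal likelihood is conjugate: posterior is Inv-Gamma(α + n/2, β + Σ(xᵢ−μ)²/2).
Posterior: Inv-Gamma(8.0 + 11/2, 19.8 + 21.088/2) = Inv-Gamma(13.50, 30.3440).
Mode = β/(α+1) = 30.3440/14.50 = 2.0927.

2.0927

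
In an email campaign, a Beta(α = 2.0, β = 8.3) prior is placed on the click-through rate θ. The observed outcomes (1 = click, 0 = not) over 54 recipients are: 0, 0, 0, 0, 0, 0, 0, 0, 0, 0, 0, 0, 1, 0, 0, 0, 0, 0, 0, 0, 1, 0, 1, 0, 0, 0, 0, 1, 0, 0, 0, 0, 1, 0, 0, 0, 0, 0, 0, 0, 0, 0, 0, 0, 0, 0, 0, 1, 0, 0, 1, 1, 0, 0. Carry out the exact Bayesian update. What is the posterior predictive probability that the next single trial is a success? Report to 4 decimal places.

0.1555

The Beta prior is conjugate to a Binomial/Bernoulli likelihood; the update adds successes to α and failures to β.
Posterior: Beta(α+k, β+n−k) = Beta(2.0+8, 8.3+46) = Beta(10.0, 54.3).
For a single future Bernoulli trial, P(success | data) = α/(α+β) = 0.1555.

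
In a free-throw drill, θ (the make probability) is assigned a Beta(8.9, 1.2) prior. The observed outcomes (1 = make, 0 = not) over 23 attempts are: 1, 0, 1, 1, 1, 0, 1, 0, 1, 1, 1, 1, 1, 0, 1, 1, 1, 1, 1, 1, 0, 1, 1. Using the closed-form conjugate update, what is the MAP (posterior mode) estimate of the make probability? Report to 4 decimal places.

0.8328

The Beta prior is conjugate to a Binomial/Bernoulli likelihood; the update adds successes to α and failures to β.
Posterior: Beta(α+k, β+n−k) = Beta(8.9+18, 1.2+5) = Beta(26.9, 6.2).
Mode of Beta(a,b) for a,b>1 is (a−1)/(a+b−2) = 25.9/31.1 = 0.8328.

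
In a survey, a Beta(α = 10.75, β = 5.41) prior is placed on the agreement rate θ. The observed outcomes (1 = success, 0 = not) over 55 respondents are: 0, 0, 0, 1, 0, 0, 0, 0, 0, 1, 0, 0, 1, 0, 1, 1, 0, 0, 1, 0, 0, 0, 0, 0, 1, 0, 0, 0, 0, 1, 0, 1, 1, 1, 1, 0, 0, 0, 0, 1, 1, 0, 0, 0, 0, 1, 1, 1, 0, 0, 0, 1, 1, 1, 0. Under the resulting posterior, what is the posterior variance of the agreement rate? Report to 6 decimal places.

0.003401

The Beta prior is conjugate to a Binomial/Bernoulli likelihood; the update adds successes to α and failures to β.
Posterior: Beta(α+k, β+n−k) = Beta(10.75+20, 5.41+35) = Beta(30.75, 40.41).
Var = αβ/((α+β)²(α+β+1)) = 30.75·40.41/(71.16²·72.16) = 0.003401.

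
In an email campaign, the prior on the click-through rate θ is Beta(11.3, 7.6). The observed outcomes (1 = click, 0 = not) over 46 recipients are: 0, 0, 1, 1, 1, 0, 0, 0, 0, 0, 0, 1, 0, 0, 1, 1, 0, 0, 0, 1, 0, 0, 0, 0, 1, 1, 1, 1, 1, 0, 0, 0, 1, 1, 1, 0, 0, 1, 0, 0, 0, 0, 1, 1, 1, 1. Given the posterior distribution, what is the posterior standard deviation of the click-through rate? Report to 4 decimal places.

0.0616

The Beta prior is conjugate to a Binomial/Bernoulli likelihood; the update adds successes to α and failures to β.
Posterior: Beta(α+k, β+n−k) = Beta(11.3+20, 7.6+26) = Beta(31.3, 33.6).
Var = αβ/((α+β)²(α+β+1)) = 31.3·33.6/(64.9²·65.9) = 0.00378886; SD = √0.00378886 = 0.0616.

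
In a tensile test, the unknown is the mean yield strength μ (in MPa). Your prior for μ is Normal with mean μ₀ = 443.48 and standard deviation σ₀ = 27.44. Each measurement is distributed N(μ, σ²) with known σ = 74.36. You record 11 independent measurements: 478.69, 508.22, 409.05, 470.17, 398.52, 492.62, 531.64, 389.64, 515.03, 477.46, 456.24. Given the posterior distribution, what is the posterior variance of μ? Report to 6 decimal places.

For Normal data with known variance σ², a Normal(μ₀, σ₀²) prior on μ is conjugate. Posterior precision = 1/σ₀² + n/σ²; posterior mean is the precision-weighted average of μ₀ and x̄.
σ₀² = 27.44² = 752.9536, σ² = 74.36² = 5529.4096; σ² + n·σ₀² = 5529.4096 + 11·752.9536 = 13811.8992.
Posterior precision = 1/σ₀² + n/σ² = 1/752.9536 + 11/5529.4096 = (σ² + n·σ₀²)/(σ₀²σ²) = 13811.8992/(752.9536·5529.4096); posterior variance σₙ² = σ₀²σ²/(σ² + n·σ₀²) = 752.9536·5529.4096/13811.8992 = 301.434930.

301.434930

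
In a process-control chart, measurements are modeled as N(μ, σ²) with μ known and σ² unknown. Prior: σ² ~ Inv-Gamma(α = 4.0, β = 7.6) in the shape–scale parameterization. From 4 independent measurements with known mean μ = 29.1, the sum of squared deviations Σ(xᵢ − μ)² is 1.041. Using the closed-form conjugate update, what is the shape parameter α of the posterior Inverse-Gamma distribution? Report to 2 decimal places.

With known mean μ and an Inverse-Gamma(α, β) prior on σ², the Normal likelihood is conjugate: posterior is Inv-Gamma(α + n/2, β + Σ(xᵢ−μ)²/2).
Posterior: Inv-Gamma(4.0 + 4/2, 7.6 + 1.041/2) = Inv-Gamma(6.00, 8.1205).
Posterior α = 6.00.

6.00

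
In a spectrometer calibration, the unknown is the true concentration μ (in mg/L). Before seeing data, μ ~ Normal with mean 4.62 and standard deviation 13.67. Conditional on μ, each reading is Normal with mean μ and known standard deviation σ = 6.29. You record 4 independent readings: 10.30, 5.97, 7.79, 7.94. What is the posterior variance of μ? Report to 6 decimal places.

For Normal data with known variance σ², a Normal(μ₀, σ₀²) prior on μ is conjugate. Posterior precision = 1/σ₀² + n/σ²; posterior mean is the precision-weighted average of μ₀ and x̄.
σ₀² = 13.67² = 186.8689, σ² = 6.29² = 39.5641; σ² + n·σ₀² = 39.5641 + 4·186.8689 = 787.0397.
Posterior precision = 1/σ₀² + n/σ² = 1/186.8689 + 4/39.5641 = (σ² + n·σ₀²)/(σ₀²σ²) = 787.0397/(186.8689·39.5641); posterior variance σₙ² = σ₀²σ²/(σ² + n·σ₀²) = 186.8689·39.5641/787.0397 = 9.393808.

9.393808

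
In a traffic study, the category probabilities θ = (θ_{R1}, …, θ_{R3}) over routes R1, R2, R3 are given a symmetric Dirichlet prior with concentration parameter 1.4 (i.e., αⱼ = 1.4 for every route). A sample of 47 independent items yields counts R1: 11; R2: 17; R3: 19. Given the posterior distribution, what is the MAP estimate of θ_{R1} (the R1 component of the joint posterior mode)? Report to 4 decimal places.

The Dirichlet prior is conjugate to the Multinomial likelihood: each posterior αⱼ = prior αⱼ + observed count nⱼ.
Posterior concentration: (12.4, 18.4, 20.4), total = 51.2.
Joint mode component: (α_{R1}−1)/(Σα−K) = 11.4/48.2 = 0.2365.

0.2365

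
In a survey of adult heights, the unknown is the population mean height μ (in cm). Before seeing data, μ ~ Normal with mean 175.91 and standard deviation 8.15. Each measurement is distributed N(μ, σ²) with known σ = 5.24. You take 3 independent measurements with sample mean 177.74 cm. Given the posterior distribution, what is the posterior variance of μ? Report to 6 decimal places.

8.044113

For Normal data with known variance σ², a Normal(μ₀, σ₀²) prior on μ is conjugate. Posterior precision = 1/σ₀² + n/σ²; posterior mean is the precision-weighted average of μ₀ and x̄.
σ₀² = 8.15² = 66.4225, σ² = 5.24² = 27.4576; σ² + n·σ₀² = 27.4576 + 3·66.4225 = 226.7251.
Posterior precision = 1/σ₀² + n/σ² = 1/66.4225 + 3/27.4576 = (σ² + n·σ₀²)/(σ₀²σ²) = 226.7251/(66.4225·27.4576); posterior variance σₙ² = σ₀²σ²/(σ² + n·σ₀²) = 66.4225·27.4576/226.7251 = 8.044113.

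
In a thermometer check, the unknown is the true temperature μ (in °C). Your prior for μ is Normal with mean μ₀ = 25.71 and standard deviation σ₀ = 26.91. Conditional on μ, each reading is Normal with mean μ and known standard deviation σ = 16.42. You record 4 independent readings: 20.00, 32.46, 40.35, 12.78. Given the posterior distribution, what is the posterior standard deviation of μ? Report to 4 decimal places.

For Normal data with known variance σ², a Normal(μ₀, σ₀²) prior on μ is conjugate. Posterior precision = 1/σ₀² + n/σ²; posterior mean is the precision-weighted average of μ₀ and x̄.
σ₀² = 26.91² = 724.1481, σ² = 16.42² = 269.6164; σ² + n·σ₀² = 269.6164 + 4·724.1481 = 3166.2088.
Posterior precision = 1/σ₀² + n/σ² = 1/724.1481 + 4/269.6164 = (σ² + n·σ₀²)/(σ₀²σ²) = 3166.2088/(724.1481·269.6164); posterior variance σₙ² = σ₀²σ²/(σ² + n·σ₀²) = 724.1481·269.6164/3166.2088 = 61.664349.
Posterior SD = √σₙ² = √(724.1481·269.6164/3166.2088) = 7.8527.

7.8527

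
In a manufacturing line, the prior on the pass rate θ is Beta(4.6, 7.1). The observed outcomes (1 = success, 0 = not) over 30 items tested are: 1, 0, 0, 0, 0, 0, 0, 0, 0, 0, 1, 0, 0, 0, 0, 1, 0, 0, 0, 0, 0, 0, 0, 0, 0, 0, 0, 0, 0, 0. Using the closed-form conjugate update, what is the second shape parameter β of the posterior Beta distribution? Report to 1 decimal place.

34.1

The Beta prior is conjugate to a Binomial/Bernoulli likelihood; the update adds successes to α and failures to β.
Posterior: Beta(α+k, β+n−k) = Beta(4.6+3, 7.1+27) = Beta(7.6, 34.1).
Posterior β = 34.1.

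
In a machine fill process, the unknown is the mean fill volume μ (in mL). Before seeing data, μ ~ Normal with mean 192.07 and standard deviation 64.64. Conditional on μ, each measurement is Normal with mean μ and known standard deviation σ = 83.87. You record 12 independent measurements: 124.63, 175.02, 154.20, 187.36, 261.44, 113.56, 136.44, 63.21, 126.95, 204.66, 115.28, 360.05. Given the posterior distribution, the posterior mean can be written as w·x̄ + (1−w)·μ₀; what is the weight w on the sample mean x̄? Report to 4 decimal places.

For Normal data with known variance σ², a Normal(μ₀, σ₀²) prior on μ is conjugate. Posterior precision = 1/σ₀² + n/σ²; posterior mean is the precision-weighted average of μ₀ and x̄.
σ₀² = 64.64² = 4178.3296, σ² = 83.87² = 7034.1769. Prior precision 1/σ₀² = 1/4178.3296; data precision n/σ² = 12/7034.1769.
w = (n/σ²)/(1/σ₀² + n/σ²) = n·σ₀²/(σ² + n·σ₀²) = 12·4178.3296/(7034.1769 + 12·4178.3296) = 50139.9552/57174.1321 = 0.8770.

0.8770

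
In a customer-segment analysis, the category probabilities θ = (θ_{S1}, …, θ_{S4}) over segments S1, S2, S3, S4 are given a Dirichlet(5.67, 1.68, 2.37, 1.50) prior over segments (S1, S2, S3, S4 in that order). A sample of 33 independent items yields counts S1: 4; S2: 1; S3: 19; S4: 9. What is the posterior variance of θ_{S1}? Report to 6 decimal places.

0.003778

The Dirichlet prior is conjugate to the Multinomial likelihood: each posterior αⱼ = prior αⱼ + observed count nⱼ.
Posterior concentration: (9.67, 2.68, 21.37, 10.50), total = 44.22.
Var[θ_j] = α_j(Σα−α_j)/((Σα)²(Σα+1)) = 9.67·34.55/(44.22²·45.22) = 0.003778.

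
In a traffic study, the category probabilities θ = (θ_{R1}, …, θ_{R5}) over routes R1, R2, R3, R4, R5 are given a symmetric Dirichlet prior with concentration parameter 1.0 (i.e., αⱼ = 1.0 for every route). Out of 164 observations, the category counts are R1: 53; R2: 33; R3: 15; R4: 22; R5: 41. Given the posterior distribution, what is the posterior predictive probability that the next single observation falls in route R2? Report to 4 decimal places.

The Dirichlet prior is conjugate to the Multinomial likelihood: each posterior αⱼ = prior αⱼ + observed count nⱼ.
Posterior concentration: (54.0, 34.0, 16.0, 23.0, 42.0), total = 169.0.
P(next = R2 | data) = α_{R2}/Σα = 0.2012.

0.2012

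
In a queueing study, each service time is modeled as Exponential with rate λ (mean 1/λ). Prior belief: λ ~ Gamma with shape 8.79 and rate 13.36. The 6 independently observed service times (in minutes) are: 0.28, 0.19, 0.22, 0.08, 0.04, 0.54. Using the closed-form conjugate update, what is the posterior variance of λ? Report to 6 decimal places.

0.068351

With a Gamma(shape α, rate β) prior on the exponential rate λ, the posterior after n observations with total T = Σxᵢ is Gamma(α+n, β+T).
Sum of observations T = 1.35 minutes; n = 6.
Posterior: Gamma(8.79+6, 13.36+1.35) = Gamma(14.79, 14.71).
Var = α/β² = 0.068351.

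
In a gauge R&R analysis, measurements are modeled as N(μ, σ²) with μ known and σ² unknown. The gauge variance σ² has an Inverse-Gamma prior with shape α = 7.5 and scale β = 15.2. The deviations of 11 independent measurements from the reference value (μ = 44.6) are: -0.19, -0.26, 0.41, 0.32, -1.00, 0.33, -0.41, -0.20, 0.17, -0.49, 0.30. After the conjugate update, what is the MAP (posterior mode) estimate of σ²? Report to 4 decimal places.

1.1589

With known mean μ and an Inverse-Gamma(α, β) prior on σ², the Normal likelihood is conjugate: posterior is Inv-Gamma(α + n/2, β + Σ(xᵢ−μ)²/2).
Σ(xᵢ−μ)² = (-0.19)² + (-0.26)² + (0.41)² + (0.32)² + (-1.00)² + (0.33)² + (-0.41)² + (-0.20)² + (0.17)² + (-0.49)² + (0.30)² = 2.0502.
Posterior: Inv-Gamma(7.5 + 11/2, 15.2 + 2.0502/2) = Inv-Gamma(13.00, 16.22510).
Mode = β/(α+1) = 16.22510/14.00 = 1.1589.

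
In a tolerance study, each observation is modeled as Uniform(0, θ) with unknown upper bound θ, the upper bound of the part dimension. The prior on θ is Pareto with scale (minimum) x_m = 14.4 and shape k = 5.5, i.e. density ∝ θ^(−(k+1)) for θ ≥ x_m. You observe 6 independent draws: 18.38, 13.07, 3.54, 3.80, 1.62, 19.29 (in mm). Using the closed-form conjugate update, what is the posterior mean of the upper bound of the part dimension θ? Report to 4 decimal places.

A Pareto(scale x_m, shape k) prior on the upper bound θ of Uniform(0, θ) is conjugate: posterior is Pareto(max(x_m, max xᵢ), k + n).
Sample maximum = 19.29; prior scale x_m = 14.4 → posterior scale = max = 19.29.
Posterior shape = 5.5 + 6 = 11.5.
E[θ|data] = k·x_m/(k−1) = 11.5·19.29/10.5 = 21.1271.

21.1271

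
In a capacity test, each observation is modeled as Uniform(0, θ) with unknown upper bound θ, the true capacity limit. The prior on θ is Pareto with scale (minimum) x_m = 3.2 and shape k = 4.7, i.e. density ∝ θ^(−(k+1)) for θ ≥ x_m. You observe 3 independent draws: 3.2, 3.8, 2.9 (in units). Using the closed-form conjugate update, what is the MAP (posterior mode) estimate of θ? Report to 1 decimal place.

A Pareto(scale x_m, shape k) prior on the upper bound θ of Uniform(0, θ) is conjugate: posterior is Pareto(max(x_m, max xᵢ), k + n).
Sample maximum = 3.8; prior scale x_m = 3.2 → posterior scale = max = 3.8.
Posterior shape = 4.7 + 3 = 7.7.
The Pareto density is decreasing on [x_m, ∞), so the mode is x_m = 3.8.

3.8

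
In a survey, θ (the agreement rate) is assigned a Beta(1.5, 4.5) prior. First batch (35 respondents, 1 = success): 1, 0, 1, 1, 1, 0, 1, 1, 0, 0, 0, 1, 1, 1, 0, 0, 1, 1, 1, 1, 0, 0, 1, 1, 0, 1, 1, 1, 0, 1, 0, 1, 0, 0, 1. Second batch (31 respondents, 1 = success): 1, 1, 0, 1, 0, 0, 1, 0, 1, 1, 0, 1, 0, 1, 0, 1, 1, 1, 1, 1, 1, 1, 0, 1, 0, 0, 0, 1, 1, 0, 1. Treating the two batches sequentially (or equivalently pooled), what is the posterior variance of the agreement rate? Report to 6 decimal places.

The Beta prior is conjugate to a Binomial/Bernoulli likelihood; the update adds successes to α and failures to β.
After batch 1: Beta(1.5+21, 4.5+14) = Beta(22.5, 18.5).
After batch 2: Beta(22.5+19, 18.5+12) = Beta(41.5, 30.5).
Var = αβ/((α+β)²(α+β+1)) = 41.5·30.5/(72.0²·73.0) = 0.003345.

0.003345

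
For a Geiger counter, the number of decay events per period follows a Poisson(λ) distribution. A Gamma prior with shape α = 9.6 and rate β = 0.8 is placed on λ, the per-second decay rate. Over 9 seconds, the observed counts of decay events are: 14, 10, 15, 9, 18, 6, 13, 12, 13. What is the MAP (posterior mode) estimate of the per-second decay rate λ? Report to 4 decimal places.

With a Gamma(shape α, rate β) prior, the Poisson likelihood is conjugate: the posterior is Gamma(α + ΣXᵢ, β + n).
Sum of counts S = 110 over n = 9 seconds.
Posterior: Gamma(α+S, β+n) = Gamma(9.6+110, 0.8+9) = Gamma(119.6, 9.8).
Mode of Gamma(α,β) for α≥1 is (α−1)/β = 118.6/9.8 = 12.1020.

12.1020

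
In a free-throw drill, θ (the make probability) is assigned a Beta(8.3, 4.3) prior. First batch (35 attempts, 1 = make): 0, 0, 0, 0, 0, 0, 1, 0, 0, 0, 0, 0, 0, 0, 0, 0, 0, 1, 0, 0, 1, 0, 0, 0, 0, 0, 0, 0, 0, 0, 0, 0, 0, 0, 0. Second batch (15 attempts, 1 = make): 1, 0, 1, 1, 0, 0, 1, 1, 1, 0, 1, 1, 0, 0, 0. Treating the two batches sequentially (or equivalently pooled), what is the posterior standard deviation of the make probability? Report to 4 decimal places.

0.0579

The Beta prior is conjugate to a Binomial/Bernoulli likelihood; the update adds successes to α and failures to β.
After batch 1: Beta(8.3+3, 4.3+32) = Beta(11.3, 36.3).
After batch 2: Beta(11.3+8, 36.3+7) = Beta(19.3, 43.3).
Var = αβ/((α+β)²(α+β+1)) = 19.3·43.3/(62.6²·63.6) = 0.00335305; SD = √0.00335305 = 0.0579.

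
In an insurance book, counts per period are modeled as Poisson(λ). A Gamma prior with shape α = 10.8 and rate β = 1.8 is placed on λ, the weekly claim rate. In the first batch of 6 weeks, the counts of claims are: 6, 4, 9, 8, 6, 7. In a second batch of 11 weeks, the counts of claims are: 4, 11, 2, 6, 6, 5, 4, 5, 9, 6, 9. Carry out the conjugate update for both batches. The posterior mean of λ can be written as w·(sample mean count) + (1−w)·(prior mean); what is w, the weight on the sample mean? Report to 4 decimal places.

0.9043

With a Gamma(shape α, rate β) prior, the Poisson likelihood is conjugate: the posterior is Gamma(α + ΣXᵢ, β + n).
Total number of weeks: n = 6 + 11 = 17.
Posterior mean = (α₀+S)/(β₀+n) = [n/(β₀+n)]·(S/n) + [β₀/(β₀+n)]·(α₀/β₀), so only n and β₀ enter the weight.
Weight on data w = n/(β₀+n) = 17/(1.8+17) = 17/18.8 = 0.9043.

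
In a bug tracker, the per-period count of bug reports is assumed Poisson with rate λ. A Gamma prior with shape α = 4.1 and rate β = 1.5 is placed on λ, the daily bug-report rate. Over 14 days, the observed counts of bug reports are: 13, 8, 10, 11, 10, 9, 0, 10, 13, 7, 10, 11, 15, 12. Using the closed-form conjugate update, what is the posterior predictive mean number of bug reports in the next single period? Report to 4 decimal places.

With a Gamma(shape α, rate β) prior, the Poisson likelihood is conjugate: the posterior is Gamma(α + ΣXᵢ, β + n).
Sum of counts S = 139 over n = 14 days.
Posterior: Gamma(α+S, β+n) = Gamma(4.1+139, 1.5+14) = Gamma(143.1, 15.5).
The predictive distribution for one future period is NegBinom with mean α/β = 9.2323.

9.2323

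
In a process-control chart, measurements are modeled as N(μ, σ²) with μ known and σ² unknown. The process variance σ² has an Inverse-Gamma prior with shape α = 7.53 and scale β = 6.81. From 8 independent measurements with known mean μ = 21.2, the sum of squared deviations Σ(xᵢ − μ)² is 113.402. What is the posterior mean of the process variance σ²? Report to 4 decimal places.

6.0314

With known mean μ and an Inverse-Gamma(α, β) prior on σ², the Normal likelihood is conjugate: posterior is Inv-Gamma(α + n/2, β + Σ(xᵢ−μ)²/2).
Posterior: Inv-Gamma(7.53 + 8/2, 6.81 + 113.402/2) = Inv-Gamma(11.53, 63.5110).
E[σ²|data] = β/(α−1) = 63.5110/10.53 = 6.0314.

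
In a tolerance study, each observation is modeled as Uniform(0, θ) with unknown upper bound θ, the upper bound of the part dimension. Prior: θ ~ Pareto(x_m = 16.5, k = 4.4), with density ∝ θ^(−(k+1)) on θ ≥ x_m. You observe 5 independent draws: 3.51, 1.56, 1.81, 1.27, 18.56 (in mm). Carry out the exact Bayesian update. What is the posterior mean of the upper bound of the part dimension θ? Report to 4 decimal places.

A Pareto(scale x_m, shape k) prior on the upper bound θ of Uniform(0, θ) is conjugate: posterior is Pareto(max(x_m, max xᵢ), k + n).
Sample maximum = 18.56; prior scale x_m = 16.5 → posterior scale = max = 18.56.
Posterior shape = 4.4 + 5 = 9.4.
E[θ|data] = k·x_m/(k−1) = 9.4·18.56/8.4 = 20.7695.

20.7695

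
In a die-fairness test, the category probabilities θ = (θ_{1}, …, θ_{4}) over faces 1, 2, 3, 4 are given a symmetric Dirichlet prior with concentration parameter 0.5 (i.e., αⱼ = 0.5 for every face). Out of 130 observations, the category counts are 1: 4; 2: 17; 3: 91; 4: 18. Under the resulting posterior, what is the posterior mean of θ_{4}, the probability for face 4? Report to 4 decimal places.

0.1402

The Dirichlet prior is conjugate to the Multinomial likelihood: each posterior αⱼ = prior αⱼ + observed count nⱼ.
Posterior concentration: (4.5, 17.5, 91.5, 18.5), total = 132.0.
E[θ_{4}|data] = α_{4}/Σα = 18.5/132.0 = 0.1402.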